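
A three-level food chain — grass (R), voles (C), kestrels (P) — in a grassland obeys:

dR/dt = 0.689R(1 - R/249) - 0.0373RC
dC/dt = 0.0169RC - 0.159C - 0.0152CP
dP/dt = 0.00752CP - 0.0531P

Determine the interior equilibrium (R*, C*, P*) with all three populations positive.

R* ≈ 154, C* ≈ 7.06, P* ≈ 161

From dP/dt = 0: 0.00752C* = 0.0531, so C* = 7.06.
From dR/dt = 0: 0.689(1 - R*/249) = 0.0373·7.06, giving R* = 249·(1 - 0.382) = 154.
From dC/dt = 0: 0.0169·154 - 0.159 = 0.0152P*, so P* = 2.44/0.0152 = 161.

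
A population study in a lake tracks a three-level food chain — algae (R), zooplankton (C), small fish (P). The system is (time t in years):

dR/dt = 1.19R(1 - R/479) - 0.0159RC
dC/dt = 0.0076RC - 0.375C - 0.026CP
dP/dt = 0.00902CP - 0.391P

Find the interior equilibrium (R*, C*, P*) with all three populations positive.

From dP/dt = 0: 0.00902C* = 0.391, so C* = 43.3.
From dR/dt = 0: 1.19(1 - R*/479) = 0.0159·43.3, giving R* = 479·(1 - 0.579) = 202.
From dC/dt = 0: 0.0076·202 - 0.375 = 0.026P*, so P* = 1.16/0.026 = 44.5.

R* ≈ 202, C* ≈ 43.3, P* ≈ 44.5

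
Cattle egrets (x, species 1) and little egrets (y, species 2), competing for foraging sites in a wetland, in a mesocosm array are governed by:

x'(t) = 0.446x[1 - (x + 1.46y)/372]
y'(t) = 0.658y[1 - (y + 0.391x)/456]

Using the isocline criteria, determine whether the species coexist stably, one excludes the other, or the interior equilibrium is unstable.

Compare the nullcline intercepts: K1/α12 = 372/1.46 = 255 < K2 = 456; K2/α21 = 456/0.391 = 1170 > K1 = 372.
Since the inequalities point opposite ways, species 2 can invade but species 1 cannot.

species 2 excludes species 1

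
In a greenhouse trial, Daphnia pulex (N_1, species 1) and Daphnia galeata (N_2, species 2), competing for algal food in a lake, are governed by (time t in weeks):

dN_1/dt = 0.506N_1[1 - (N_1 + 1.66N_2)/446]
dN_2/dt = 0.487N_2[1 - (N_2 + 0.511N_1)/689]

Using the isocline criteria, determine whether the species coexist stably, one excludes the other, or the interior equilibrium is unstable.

species 2 excludes species 1

Compare the nullcline intercepts: K1/α12 = 446/1.66 = 269 < K2 = 689; K2/α21 = 689/0.511 = 1350 > K1 = 446.
Since the inequalities point opposite ways, species 2 can invade but species 1 cannot.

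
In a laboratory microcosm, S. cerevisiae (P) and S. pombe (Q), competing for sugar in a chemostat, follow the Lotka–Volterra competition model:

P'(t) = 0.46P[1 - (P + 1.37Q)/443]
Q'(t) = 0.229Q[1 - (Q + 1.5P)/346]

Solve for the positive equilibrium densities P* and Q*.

Setting both brackets to zero gives the nullclines P + 1.37Q = 443 and 1.5P + Q = 346.
Substituting Q = 346 - 1.5P into the first: P(1 - 1.37·1.5) = 443 - 1.37·346.
So P* = -31/-1.06 = 29.4, and then Q* = 346 - 1.5·29.4 = 302.

P* ≈ 29.4, Q* ≈ 302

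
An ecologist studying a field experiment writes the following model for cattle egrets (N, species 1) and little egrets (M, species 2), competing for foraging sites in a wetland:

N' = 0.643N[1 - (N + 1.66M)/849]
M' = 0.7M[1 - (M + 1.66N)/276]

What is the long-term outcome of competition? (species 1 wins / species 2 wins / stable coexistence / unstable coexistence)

Compare the nullcline intercepts: K1/α12 = 849/1.66 = 511 > K2 = 276; K2/α21 = 276/1.66 = 166 < K1 = 849.
Since the inequalities point opposite ways, species 1 can invade but species 2 cannot.

species 1 excludes species 2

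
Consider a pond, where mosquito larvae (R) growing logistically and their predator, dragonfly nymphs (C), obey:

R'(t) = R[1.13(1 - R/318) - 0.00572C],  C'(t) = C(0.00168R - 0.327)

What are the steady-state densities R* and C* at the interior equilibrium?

From dC/dt = 0 with C > 0: 0.00168R* = 0.327, so R* = 195.
Substitute into dR/dt = 0: 1.13(1 - 195/318) = 0.00572C*.
The bracket is 0.388, giving C* = 0.438/0.00572 = 76.6.

R* ≈ 195, C* ≈ 76.6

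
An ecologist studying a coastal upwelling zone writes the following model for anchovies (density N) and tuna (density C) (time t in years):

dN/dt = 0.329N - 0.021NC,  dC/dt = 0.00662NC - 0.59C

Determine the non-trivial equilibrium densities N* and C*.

N* ≈ 89.1, C* ≈ 15.7

Set dC/dt = 0 with C > 0: 0.00662N - 0.59 = 0, so N* = 0.59/0.00662 = 89.1.
Set dN/dt = 0 with N > 0: 0.329 - 0.021C = 0, so C* = 0.329/0.021 = 15.7.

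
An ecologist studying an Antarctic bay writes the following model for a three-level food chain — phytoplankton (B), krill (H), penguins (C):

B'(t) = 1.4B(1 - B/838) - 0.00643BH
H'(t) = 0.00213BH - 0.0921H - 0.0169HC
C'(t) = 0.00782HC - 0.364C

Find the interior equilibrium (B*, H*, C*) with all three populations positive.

B* ≈ 659, H* ≈ 46.5, C* ≈ 77.6

From dC/dt = 0: 0.00782H* = 0.364, so H* = 46.5.
From dB/dt = 0: 1.4(1 - B*/838) = 0.00643·46.5, giving B* = 838·(1 - 0.214) = 659.
From dH/dt = 0: 0.00213·659 - 0.0921 = 0.0169C*, so C* = 1.31/0.0169 = 77.6.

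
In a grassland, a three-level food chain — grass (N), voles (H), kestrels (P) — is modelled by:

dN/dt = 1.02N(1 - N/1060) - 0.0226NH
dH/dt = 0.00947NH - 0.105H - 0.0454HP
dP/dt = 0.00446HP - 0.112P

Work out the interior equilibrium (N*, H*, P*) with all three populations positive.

N* ≈ 470, H* ≈ 25.1, P* ≈ 95.8

From dP/dt = 0: 0.00446H* = 0.112, so H* = 25.1.
From dN/dt = 0: 1.02(1 - N*/1060) = 0.0226·25.1, giving N* = 1060·(1 - 0.556) = 470.
From dH/dt = 0: 0.00947·470 - 0.105 = 0.0454P*, so P* = 4.35/0.0454 = 95.8.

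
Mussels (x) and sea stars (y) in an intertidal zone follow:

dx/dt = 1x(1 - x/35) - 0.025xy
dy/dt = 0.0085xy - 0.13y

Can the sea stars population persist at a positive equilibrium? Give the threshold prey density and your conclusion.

The predator equation gives dy/dt > 0 only when x > 0.13/0.0085 = 15.3.
Without the predator, x → K = 35. Since 35 > 15.3, the predator can invade and persist.

Threshold x = 15.3; K > 15.3, so yes, the predator persists.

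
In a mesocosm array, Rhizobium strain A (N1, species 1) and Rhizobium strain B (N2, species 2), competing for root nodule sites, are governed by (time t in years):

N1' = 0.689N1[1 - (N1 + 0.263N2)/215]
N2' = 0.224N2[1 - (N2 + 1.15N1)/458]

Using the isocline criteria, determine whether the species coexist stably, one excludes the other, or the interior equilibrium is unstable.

stable coexistence

Compare the nullcline intercepts: K1/α12 = 215/0.263 = 817 > K2 = 458; K2/α21 = 458/1.15 = 398 > K1 = 215.
Since both inequalities hold, each species can invade when rare, so the interior equilibrium is stable.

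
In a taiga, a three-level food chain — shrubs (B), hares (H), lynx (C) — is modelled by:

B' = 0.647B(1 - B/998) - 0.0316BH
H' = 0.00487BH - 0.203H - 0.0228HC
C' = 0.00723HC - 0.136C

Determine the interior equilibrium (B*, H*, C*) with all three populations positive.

From dC/dt = 0: 0.00723H* = 0.136, so H* = 18.8.
From dB/dt = 0: 0.647(1 - B*/998) = 0.0316·18.8, giving B* = 998·(1 - 0.919) = 81.1.
From dH/dt = 0: 0.00487·81.1 - 0.203 = 0.0228C*, so C* = 0.192/0.0228 = 8.42.

B* ≈ 81.1, H* ≈ 18.8, C* ≈ 8.42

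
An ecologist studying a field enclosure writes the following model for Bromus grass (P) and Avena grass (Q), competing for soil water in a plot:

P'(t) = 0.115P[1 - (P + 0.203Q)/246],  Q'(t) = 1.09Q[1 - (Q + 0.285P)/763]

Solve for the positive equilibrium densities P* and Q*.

Setting both brackets to zero gives the nullclines P + 0.203Q = 246 and 0.285P + Q = 763.
Substituting Q = 763 - 0.285P into the first: P(1 - 0.203·0.285) = 246 - 0.203·763.
So P* = 91.1/0.942 = 96.7, and then Q* = 763 - 0.285·96.7 = 735.

P* ≈ 96.7, Q* ≈ 735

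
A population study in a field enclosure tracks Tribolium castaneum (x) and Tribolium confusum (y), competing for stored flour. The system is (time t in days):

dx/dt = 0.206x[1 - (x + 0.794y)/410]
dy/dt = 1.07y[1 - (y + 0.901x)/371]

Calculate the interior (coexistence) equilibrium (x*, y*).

x* ≈ 406, y* ≈ 5.59

Setting both brackets to zero gives the nullclines x + 0.794y = 410 and 0.901x + y = 371.
Substituting y = 371 - 0.901x into the first: x(1 - 0.794·0.901) = 410 - 0.794·371.
So x* = 115/0.285 = 406, and then y* = 371 - 0.901·406 = 5.59.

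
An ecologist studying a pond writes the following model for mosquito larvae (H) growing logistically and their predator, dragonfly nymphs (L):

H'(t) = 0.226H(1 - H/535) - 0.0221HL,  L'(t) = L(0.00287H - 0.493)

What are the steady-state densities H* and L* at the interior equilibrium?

H* ≈ 172, L* ≈ 6.94

From dL/dt = 0 with L > 0: 0.00287H* = 0.493, so H* = 172.
Substitute into dH/dt = 0: 0.226(1 - 172/535) = 0.0221L*.
The bracket is 0.679, giving L* = 0.153/0.0221 = 6.94.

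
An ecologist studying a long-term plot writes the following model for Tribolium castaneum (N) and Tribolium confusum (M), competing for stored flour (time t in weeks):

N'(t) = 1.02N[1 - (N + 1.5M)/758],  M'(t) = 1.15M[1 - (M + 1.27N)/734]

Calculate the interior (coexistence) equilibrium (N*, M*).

N* ≈ 379, M* ≈ 253

Setting both brackets to zero gives the nullclines N + 1.5M = 758 and 1.27N + M = 734.
Substituting M = 734 - 1.27N into the first: N(1 - 1.5·1.27) = 758 - 1.5·734.
So N* = -343/-0.905 = 379, and then M* = 734 - 1.27·379 = 253.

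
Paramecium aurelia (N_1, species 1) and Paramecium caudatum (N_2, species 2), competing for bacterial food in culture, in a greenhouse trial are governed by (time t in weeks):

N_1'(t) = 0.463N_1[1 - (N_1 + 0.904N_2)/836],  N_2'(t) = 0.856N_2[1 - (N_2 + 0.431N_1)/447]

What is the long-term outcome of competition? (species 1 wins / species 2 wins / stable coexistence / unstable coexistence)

stable coexistence

Compare the nullcline intercepts: K1/α12 = 836/0.904 = 925 > K2 = 447; K2/α21 = 447/0.431 = 1040 > K1 = 836.
Since both inequalities hold, each species can invade when rare, so the interior equilibrium is stable.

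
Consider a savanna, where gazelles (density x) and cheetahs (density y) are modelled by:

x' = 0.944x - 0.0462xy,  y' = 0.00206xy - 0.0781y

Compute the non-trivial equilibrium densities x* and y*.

Set dy/dt = 0 with y > 0: 0.00206x - 0.0781 = 0, so x* = 0.0781/0.00206 = 37.9.
Set dx/dt = 0 with x > 0: 0.944 - 0.0462y = 0, so y* = 0.944/0.0462 = 20.4.

x* ≈ 37.9, y* ≈ 20.4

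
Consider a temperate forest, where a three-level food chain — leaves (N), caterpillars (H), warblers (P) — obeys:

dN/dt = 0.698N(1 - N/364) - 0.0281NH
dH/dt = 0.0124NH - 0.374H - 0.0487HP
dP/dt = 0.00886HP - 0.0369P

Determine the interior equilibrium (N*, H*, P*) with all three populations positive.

From dP/dt = 0: 0.00886H* = 0.0369, so H* = 4.16.
From dN/dt = 0: 0.698(1 - N*/364) = 0.0281·4.16, giving N* = 364·(1 - 0.168) = 303.
From dH/dt = 0: 0.0124·303 - 0.374 = 0.0487P*, so P* = 3.38/0.0487 = 69.5.

N* ≈ 303, H* ≈ 4.16, P* ≈ 69.5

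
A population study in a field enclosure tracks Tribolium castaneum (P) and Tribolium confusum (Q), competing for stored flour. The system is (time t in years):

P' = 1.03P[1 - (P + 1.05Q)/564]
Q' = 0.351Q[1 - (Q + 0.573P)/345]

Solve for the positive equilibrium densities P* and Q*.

Setting both brackets to zero gives the nullclines P + 1.05Q = 564 and 0.573P + Q = 345.
Substituting Q = 345 - 0.573P into the first: P(1 - 1.05·0.573) = 564 - 1.05·345.
So P* = 202/0.398 = 506, and then Q* = 345 - 0.573·506 = 54.8.

P* ≈ 506, Q* ≈ 54.8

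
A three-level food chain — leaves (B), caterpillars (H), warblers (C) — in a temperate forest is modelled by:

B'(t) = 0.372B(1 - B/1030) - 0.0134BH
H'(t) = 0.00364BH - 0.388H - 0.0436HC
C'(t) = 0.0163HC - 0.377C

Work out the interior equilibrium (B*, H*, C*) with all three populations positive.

B* ≈ 172, H* ≈ 23.1, C* ≈ 5.45

From dC/dt = 0: 0.0163H* = 0.377, so H* = 23.1.
From dB/dt = 0: 0.372(1 - B*/1030) = 0.0134·23.1, giving B* = 1030·(1 - 0.833) = 172.
From dH/dt = 0: 0.00364·172 - 0.388 = 0.0436C*, so C* = 0.238/0.0436 = 5.45.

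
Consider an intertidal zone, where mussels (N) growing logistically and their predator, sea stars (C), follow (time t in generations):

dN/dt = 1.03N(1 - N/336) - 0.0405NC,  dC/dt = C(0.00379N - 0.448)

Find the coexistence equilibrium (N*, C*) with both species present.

From dC/dt = 0 with C > 0: 0.00379N* = 0.448, so N* = 118.
Substitute into dN/dt = 0: 1.03(1 - 118/336) = 0.0405C*.
The bracket is 0.648, giving C* = 0.668/0.0405 = 16.5.

N* ≈ 118, C* ≈ 16.5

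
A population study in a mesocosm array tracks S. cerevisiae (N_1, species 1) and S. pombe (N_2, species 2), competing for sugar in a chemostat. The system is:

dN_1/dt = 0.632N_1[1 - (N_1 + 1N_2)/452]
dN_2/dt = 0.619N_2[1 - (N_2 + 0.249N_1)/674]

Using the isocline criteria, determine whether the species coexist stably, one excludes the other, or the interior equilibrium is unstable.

species 2 excludes species 1

Compare the nullcline intercepts: K1/α12 = 452/1 = 452 < K2 = 674; K2/α21 = 674/0.249 = 2710 > K1 = 452.
Since the inequalities point opposite ways, species 2 can invade but species 1 cannot.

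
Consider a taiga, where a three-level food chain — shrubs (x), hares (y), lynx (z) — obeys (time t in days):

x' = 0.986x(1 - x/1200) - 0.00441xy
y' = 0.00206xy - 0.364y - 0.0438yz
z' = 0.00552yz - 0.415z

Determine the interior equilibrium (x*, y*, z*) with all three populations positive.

x* ≈ 796, y* ≈ 75.2, z* ≈ 29.2

From dz/dt = 0: 0.00552y* = 0.415, so y* = 75.2.
From dx/dt = 0: 0.986(1 - x*/1200) = 0.00441·75.2, giving x* = 1200·(1 - 0.336) = 796.
From dy/dt = 0: 0.00206·796 - 0.364 = 0.0438z*, so z* = 1.28/0.0438 = 29.2.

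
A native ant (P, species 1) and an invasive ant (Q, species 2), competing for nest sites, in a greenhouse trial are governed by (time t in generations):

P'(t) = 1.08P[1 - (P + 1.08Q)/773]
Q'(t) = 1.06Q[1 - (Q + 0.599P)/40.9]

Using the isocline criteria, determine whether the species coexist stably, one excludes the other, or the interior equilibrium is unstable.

Compare the nullcline intercepts: K1/α12 = 773/1.08 = 716 > K2 = 40.9; K2/α21 = 40.9/0.599 = 68.3 < K1 = 773.
Since the inequalities point opposite ways, species 1 can invade but species 2 cannot.

species 1 excludes species 2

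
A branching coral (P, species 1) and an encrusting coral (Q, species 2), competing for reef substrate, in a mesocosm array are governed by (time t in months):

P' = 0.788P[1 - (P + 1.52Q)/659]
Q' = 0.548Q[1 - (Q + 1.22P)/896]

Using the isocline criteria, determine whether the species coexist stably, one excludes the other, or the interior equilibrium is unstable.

species 2 excludes species 1

Compare the nullcline intercepts: K1/α12 = 659/1.52 = 434 < K2 = 896; K2/α21 = 896/1.22 = 734 > K1 = 659.
Since the inequalities point opposite ways, species 2 can invade but species 1 cannot.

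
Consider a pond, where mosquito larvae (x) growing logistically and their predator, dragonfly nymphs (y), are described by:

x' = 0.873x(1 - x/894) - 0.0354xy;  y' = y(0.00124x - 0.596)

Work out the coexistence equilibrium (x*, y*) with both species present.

From dy/dt = 0 with y > 0: 0.00124x* = 0.596, so x* = 481.
Substitute into dx/dt = 0: 0.873(1 - 481/894) = 0.0354y*.
The bracket is 0.462, giving y* = 0.404/0.0354 = 11.4.

x* ≈ 481, y* ≈ 11.4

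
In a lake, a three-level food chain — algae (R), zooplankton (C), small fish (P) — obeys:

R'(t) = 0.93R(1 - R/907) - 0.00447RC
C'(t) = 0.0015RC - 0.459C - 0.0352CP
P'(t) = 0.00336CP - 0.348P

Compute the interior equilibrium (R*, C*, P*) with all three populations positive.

From dP/dt = 0: 0.00336C* = 0.348, so C* = 104.
From dR/dt = 0: 0.93(1 - R*/907) = 0.00447·104, giving R* = 907·(1 - 0.498) = 455.
From dC/dt = 0: 0.0015·455 - 0.459 = 0.0352P*, so P* = 0.224/0.0352 = 6.37.

R* ≈ 455, C* ≈ 104, P* ≈ 6.37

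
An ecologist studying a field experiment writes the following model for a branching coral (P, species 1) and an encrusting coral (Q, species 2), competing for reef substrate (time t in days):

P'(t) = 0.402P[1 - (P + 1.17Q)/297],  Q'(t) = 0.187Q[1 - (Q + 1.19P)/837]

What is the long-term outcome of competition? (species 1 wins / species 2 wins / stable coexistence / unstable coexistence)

Compare the nullcline intercepts: K1/α12 = 297/1.17 = 254 < K2 = 837; K2/α21 = 837/1.19 = 703 > K1 = 297.
Since the inequalities point opposite ways, species 2 can invade but species 1 cannot.

species 2 excludes species 1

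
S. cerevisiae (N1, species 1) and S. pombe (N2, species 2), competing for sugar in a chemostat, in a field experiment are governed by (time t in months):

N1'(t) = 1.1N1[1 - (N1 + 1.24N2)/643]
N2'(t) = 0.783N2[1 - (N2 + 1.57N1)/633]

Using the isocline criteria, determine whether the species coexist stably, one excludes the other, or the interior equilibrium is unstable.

unstable coexistence (outcome depends on initial conditions)

Compare the nullcline intercepts: K1/α12 = 643/1.24 = 519 < K2 = 633; K2/α21 = 633/1.57 = 403 < K1 = 643.
Since both are reversed, neither can invade when rare; the interior point is a saddle.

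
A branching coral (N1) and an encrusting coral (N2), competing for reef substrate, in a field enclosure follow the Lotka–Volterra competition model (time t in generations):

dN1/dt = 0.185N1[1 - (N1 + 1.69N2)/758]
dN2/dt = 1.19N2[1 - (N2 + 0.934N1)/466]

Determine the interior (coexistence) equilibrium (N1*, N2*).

N1* ≈ 51.1, N2* ≈ 418

Setting both brackets to zero gives the nullclines N1 + 1.69N2 = 758 and 0.934N1 + N2 = 466.
Substituting N2 = 466 - 0.934N1 into the first: N1(1 - 1.69·0.934) = 758 - 1.69·466.
So N1* = -29.5/-0.578 = 51.1, and then N2* = 466 - 0.934·51.1 = 418.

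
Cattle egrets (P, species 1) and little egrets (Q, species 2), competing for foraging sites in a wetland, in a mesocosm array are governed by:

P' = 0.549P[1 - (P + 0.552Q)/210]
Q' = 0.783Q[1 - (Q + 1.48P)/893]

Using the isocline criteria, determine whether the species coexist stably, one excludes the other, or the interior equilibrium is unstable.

species 2 excludes species 1

Compare the nullcline intercepts: K1/α12 = 210/0.552 = 380 < K2 = 893; K2/α21 = 893/1.48 = 603 > K1 = 210.
Since the inequalities point opposite ways, species 2 can invade but species 1 cannot.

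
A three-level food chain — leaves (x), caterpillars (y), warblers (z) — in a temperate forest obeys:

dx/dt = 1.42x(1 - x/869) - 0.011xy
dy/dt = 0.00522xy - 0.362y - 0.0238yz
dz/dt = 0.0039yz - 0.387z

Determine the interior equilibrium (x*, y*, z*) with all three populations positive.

From dz/dt = 0: 0.0039y* = 0.387, so y* = 99.2.
From dx/dt = 0: 1.42(1 - x*/869) = 0.011·99.2, giving x* = 869·(1 - 0.769) = 201.
From dy/dt = 0: 0.00522·201 - 0.362 = 0.0238z*, so z* = 0.687/0.0238 = 28.9.

x* ≈ 201, y* ≈ 99.2, z* ≈ 28.9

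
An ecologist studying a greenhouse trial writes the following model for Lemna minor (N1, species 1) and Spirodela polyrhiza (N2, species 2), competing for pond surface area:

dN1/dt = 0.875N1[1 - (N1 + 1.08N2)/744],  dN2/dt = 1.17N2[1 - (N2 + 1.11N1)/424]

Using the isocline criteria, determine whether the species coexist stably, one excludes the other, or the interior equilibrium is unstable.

species 1 excludes species 2

Compare the nullcline intercepts: K1/α12 = 744/1.08 = 689 > K2 = 424; K2/α21 = 424/1.11 = 382 < K1 = 744.
Since the inequalities point opposite ways, species 1 can invade but species 2 cannot.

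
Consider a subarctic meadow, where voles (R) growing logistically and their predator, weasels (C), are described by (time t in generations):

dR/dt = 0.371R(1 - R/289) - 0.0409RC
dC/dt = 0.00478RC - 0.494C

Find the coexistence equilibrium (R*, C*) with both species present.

R* ≈ 103, C* ≈ 5.83

From dC/dt = 0 with C > 0: 0.00478R* = 0.494, so R* = 103.
Substitute into dR/dt = 0: 0.371(1 - 103/289) = 0.0409C*.
The bracket is 0.642, giving C* = 0.238/0.0409 = 5.83.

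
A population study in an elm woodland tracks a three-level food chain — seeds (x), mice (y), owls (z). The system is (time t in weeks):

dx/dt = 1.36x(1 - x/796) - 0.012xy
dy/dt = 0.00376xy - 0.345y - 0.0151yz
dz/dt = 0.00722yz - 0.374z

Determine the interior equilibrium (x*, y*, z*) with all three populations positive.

From dz/dt = 0: 0.00722y* = 0.374, so y* = 51.8.
From dx/dt = 0: 1.36(1 - x*/796) = 0.012·51.8, giving x* = 796·(1 - 0.457) = 432.
From dy/dt = 0: 0.00376·432 - 0.345 = 0.0151z*, so z* = 1.28/0.0151 = 84.8.

x* ≈ 432, y* ≈ 51.8, z* ≈ 84.8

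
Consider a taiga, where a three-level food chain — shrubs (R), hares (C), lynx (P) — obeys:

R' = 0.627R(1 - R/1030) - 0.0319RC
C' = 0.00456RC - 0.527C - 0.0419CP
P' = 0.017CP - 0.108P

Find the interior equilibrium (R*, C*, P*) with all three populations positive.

From dP/dt = 0: 0.017C* = 0.108, so C* = 6.35.
From dR/dt = 0: 0.627(1 - R*/1030) = 0.0319·6.35, giving R* = 1030·(1 - 0.323) = 697.
From dC/dt = 0: 0.00456·697 - 0.527 = 0.0419P*, so P* = 2.65/0.0419 = 63.3.

R* ≈ 697, C* ≈ 6.35, P* ≈ 63.3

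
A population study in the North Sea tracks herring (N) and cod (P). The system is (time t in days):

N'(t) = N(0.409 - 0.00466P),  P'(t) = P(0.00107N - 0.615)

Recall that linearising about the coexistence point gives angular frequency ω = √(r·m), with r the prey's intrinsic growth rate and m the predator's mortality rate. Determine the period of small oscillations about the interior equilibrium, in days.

Here r = 0.409 and m = 0.615, so r·m = 0.252.
ω = √0.252 = 0.502 per day, hence T = 2π/ω ≈ 12.5 days.

T ≈ 12.5 days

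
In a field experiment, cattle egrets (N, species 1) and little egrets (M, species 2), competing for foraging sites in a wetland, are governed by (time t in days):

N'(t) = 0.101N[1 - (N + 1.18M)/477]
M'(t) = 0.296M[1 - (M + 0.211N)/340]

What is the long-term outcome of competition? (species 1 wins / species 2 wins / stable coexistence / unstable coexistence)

stable coexistence

Compare the nullcline intercepts: K1/α12 = 477/1.18 = 404 > K2 = 340; K2/α21 = 340/0.211 = 1610 > K1 = 477.
Since both inequalities hold, each species can invade when rare, so the interior equilibrium is stable.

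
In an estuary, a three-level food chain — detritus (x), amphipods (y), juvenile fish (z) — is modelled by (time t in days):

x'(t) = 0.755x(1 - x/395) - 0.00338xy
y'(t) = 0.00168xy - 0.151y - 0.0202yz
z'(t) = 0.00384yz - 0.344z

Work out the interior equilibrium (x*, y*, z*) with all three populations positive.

From dz/dt = 0: 0.00384y* = 0.344, so y* = 89.6.
From dx/dt = 0: 0.755(1 - x*/395) = 0.00338·89.6, giving x* = 395·(1 - 0.401) = 237.
From dy/dt = 0: 0.00168·237 - 0.151 = 0.0202z*, so z* = 0.246/0.0202 = 12.2.

x* ≈ 237, y* ≈ 89.6, z* ≈ 12.2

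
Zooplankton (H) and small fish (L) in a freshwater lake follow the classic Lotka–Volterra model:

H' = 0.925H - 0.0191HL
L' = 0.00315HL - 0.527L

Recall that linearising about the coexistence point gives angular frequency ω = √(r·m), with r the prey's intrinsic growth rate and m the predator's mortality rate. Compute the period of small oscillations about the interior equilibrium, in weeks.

T ≈ 9 weeks

Here r = 0.925 and m = 0.527, so r·m = 0.487.
ω = √0.487 = 0.698 per week, hence T = 2π/ω ≈ 9 weeks.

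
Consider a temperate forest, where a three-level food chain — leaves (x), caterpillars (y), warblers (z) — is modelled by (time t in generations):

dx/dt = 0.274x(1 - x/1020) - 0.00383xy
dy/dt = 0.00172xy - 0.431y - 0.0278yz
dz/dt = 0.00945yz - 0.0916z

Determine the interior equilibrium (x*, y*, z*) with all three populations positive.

From dz/dt = 0: 0.00945y* = 0.0916, so y* = 9.69.
From dx/dt = 0: 0.274(1 - x*/1020) = 0.00383·9.69, giving x* = 1020·(1 - 0.135) = 882.
From dy/dt = 0: 0.00172·882 - 0.431 = 0.0278z*, so z* = 1.09/0.0278 = 39.1.

x* ≈ 882, y* ≈ 9.69, z* ≈ 39.1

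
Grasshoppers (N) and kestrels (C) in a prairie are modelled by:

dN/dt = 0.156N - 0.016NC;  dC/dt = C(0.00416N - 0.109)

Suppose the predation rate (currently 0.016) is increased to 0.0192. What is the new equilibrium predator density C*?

At the interior fixed point, setting dN/dt = 0 with N > 0 fixes C* = (prey growth rate)/(NC coefficient) — independent of the other coefficients.
With the change, C* = 0.156/0.0192 = 8.12; it falls from 9.75.

C* ≈ 8.12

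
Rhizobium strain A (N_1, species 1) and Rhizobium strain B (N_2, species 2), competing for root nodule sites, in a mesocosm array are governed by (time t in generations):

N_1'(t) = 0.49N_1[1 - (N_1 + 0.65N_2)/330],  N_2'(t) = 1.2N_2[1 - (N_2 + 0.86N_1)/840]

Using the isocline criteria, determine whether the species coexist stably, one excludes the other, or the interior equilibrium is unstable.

species 2 excludes species 1

Compare the nullcline intercepts: K1/α12 = 330/0.65 = 508 < K2 = 840; K2/α21 = 840/0.86 = 977 > K1 = 330.
Since the inequalities point opposite ways, species 2 can invade but species 1 cannot.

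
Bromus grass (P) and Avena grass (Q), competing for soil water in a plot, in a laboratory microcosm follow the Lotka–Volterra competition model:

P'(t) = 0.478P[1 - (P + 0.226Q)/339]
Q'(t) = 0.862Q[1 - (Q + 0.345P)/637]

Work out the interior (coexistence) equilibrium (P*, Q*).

Setting both brackets to zero gives the nullclines P + 0.226Q = 339 and 0.345P + Q = 637.
Substituting Q = 637 - 0.345P into the first: P(1 - 0.226·0.345) = 339 - 0.226·637.
So P* = 195/0.922 = 212, and then Q* = 637 - 0.345·212 = 564.

P* ≈ 212, Q* ≈ 564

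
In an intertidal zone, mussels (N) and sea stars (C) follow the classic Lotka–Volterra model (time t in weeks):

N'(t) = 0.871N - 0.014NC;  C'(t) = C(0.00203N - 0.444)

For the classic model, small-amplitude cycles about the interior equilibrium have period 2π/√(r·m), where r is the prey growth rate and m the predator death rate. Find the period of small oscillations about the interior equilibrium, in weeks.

Here r = 0.871 and m = 0.444, so r·m = 0.387.
ω = √0.387 = 0.622 per week, hence T = 2π/ω ≈ 10.1 weeks.

T ≈ 10.1 weeks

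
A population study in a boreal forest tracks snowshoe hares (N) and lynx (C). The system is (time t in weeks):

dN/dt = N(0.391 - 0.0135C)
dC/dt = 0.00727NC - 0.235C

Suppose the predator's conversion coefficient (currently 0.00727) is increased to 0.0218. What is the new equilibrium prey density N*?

N* ≈ 10.8

At the interior fixed point, setting dC/dt = 0 with C > 0 fixes N* = (predator death rate)/(NC coefficient) — independent of the other coefficients.
With the change, N* = 0.235/0.0218 = 10.8; it falls from 32.3.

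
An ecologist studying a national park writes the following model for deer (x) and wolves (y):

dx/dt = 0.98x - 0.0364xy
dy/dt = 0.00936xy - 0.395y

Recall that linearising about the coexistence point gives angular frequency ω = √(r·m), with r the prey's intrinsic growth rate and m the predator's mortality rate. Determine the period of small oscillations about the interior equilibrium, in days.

T ≈ 10.1 days

Here r = 0.98 and m = 0.395, so r·m = 0.387.
ω = √0.387 = 0.622 per day, hence T = 2π/ω ≈ 10.1 days.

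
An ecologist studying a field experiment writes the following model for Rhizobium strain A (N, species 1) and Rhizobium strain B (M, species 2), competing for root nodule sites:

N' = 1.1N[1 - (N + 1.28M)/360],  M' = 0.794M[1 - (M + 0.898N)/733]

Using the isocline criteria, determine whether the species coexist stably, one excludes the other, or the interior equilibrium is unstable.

Compare the nullcline intercepts: K1/α12 = 360/1.28 = 281 < K2 = 733; K2/α21 = 733/0.898 = 816 > K1 = 360.
Since the inequalities point opposite ways, species 2 can invade but species 1 cannot.

species 2 excludes species 1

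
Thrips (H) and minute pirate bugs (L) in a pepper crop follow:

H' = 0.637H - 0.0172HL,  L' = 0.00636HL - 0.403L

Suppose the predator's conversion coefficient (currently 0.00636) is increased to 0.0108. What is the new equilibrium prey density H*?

H* ≈ 37.3

At the interior fixed point, setting dL/dt = 0 with L > 0 fixes H* = (predator death rate)/(HL coefficient) — independent of the other coefficients.
With the change, H* = 0.403/0.0108 = 37.3; it falls from 63.4.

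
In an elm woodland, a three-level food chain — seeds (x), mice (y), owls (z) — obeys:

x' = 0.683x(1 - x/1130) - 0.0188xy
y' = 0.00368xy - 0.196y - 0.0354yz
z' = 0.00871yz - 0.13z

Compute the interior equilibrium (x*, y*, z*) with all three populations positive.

x* ≈ 666, y* ≈ 14.9, z* ≈ 63.7

From dz/dt = 0: 0.00871y* = 0.13, so y* = 14.9.
From dx/dt = 0: 0.683(1 - x*/1130) = 0.0188·14.9, giving x* = 1130·(1 - 0.411) = 666.
From dy/dt = 0: 0.00368·666 - 0.196 = 0.0354z*, so z* = 2.25/0.0354 = 63.7.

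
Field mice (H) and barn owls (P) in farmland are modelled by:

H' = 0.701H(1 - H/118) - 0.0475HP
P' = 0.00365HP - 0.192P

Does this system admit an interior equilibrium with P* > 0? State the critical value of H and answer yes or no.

Threshold H = 52.6; K > 52.6, so yes, the predator persists.

The predator equation gives dP/dt > 0 only when H > 0.192/0.00365 = 52.6.
Without the predator, H → K = 118. Since 118 > 52.6, the predator can invade and persist.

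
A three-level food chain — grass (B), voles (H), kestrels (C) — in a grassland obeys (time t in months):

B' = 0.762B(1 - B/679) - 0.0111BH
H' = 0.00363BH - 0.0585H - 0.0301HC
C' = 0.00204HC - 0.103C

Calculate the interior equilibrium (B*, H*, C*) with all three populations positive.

B* ≈ 180, H* ≈ 50.5, C* ≈ 19.7

From dC/dt = 0: 0.00204H* = 0.103, so H* = 50.5.
From dB/dt = 0: 0.762(1 - B*/679) = 0.0111·50.5, giving B* = 679·(1 - 0.735) = 180.
From dH/dt = 0: 0.00363·180 - 0.0585 = 0.0301C*, so C* = 0.593/0.0301 = 19.7.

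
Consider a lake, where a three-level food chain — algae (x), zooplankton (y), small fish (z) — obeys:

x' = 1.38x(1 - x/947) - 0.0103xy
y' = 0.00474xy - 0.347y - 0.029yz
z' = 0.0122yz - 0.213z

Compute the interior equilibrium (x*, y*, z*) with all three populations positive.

From dz/dt = 0: 0.0122y* = 0.213, so y* = 17.5.
From dx/dt = 0: 1.38(1 - x*/947) = 0.0103·17.5, giving x* = 947·(1 - 0.13) = 824.
From dy/dt = 0: 0.00474·824 - 0.347 = 0.029z*, so z* = 3.56/0.029 = 123.

x* ≈ 824, y* ≈ 17.5, z* ≈ 123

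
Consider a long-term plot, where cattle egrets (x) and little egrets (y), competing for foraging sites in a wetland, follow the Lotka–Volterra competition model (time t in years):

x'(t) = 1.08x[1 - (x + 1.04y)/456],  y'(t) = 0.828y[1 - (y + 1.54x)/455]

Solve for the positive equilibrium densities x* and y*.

Setting both brackets to zero gives the nullclines x + 1.04y = 456 and 1.54x + y = 455.
Substituting y = 455 - 1.54x into the first: x(1 - 1.04·1.54) = 456 - 1.04·455.
So x* = -17.2/-0.602 = 28.6, and then y* = 455 - 1.54·28.6 = 411.

x* ≈ 28.6, y* ≈ 411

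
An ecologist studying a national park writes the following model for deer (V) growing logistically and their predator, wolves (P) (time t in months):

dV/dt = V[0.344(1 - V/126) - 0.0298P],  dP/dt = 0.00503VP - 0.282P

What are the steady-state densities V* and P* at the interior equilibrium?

V* ≈ 56.1, P* ≈ 6.41

From dP/dt = 0 with P > 0: 0.00503V* = 0.282, so V* = 56.1.
Substitute into dV/dt = 0: 0.344(1 - 56.1/126) = 0.0298P*.
The bracket is 0.555, giving P* = 0.191/0.0298 = 6.41.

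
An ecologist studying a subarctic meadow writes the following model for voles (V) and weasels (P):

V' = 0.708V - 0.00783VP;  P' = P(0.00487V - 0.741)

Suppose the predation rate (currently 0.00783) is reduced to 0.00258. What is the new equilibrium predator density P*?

At the interior fixed point, setting dV/dt = 0 with V > 0 fixes P* = (prey growth rate)/(VP coefficient) — independent of the other coefficients.
With the change, P* = 0.708/0.00258 = 274; it rises from 90.4.

P* ≈ 274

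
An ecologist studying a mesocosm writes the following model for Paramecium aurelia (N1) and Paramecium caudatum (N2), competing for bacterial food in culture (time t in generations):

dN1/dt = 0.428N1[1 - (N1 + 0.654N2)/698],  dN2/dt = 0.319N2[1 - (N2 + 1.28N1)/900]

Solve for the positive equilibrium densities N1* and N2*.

Setting both brackets to zero gives the nullclines N1 + 0.654N2 = 698 and 1.28N1 + N2 = 900.
Substituting N2 = 900 - 1.28N1 into the first: N1(1 - 0.654·1.28) = 698 - 0.654·900.
So N1* = 109/0.163 = 672, and then N2* = 900 - 1.28·672 = 40.3.

N1* ≈ 672, N2* ≈ 40.3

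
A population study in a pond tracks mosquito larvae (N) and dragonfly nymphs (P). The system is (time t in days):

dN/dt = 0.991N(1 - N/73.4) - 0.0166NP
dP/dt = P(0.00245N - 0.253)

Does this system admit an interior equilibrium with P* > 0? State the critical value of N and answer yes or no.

Threshold N = 103; K < 103, so no, the predator goes extinct.

The predator equation gives dP/dt > 0 only when N > 0.253/0.00245 = 103.
Without the predator, N → K = 73.4. Since 73.4 < 103, the predator cannot invade.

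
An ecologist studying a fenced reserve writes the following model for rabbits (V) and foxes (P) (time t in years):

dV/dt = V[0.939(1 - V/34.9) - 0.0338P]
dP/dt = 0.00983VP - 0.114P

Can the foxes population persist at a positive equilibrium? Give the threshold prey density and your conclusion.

The predator equation gives dP/dt > 0 only when V > 0.114/0.00983 = 11.6.
Without the predator, V → K = 34.9. Since 34.9 > 11.6, the predator can invade and persist.

Threshold V = 11.6; K > 11.6, so yes, the predator persists.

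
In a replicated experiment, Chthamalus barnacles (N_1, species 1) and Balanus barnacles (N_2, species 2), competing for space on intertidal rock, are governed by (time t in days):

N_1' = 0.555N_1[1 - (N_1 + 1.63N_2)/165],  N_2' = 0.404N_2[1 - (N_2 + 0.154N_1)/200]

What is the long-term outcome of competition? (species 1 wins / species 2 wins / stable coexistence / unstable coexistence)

Compare the nullcline intercepts: K1/α12 = 165/1.63 = 101 < K2 = 200; K2/α21 = 200/0.154 = 1300 > K1 = 165.
Since the inequalities point opposite ways, species 2 can invade but species 1 cannot.

species 2 excludes species 1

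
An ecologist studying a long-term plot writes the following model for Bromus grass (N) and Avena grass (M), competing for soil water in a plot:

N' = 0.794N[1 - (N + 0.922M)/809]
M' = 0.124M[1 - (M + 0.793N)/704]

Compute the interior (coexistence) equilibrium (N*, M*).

Setting both brackets to zero gives the nullclines N + 0.922M = 809 and 0.793N + M = 704.
Substituting M = 704 - 0.793N into the first: N(1 - 0.922·0.793) = 809 - 0.922·704.
So N* = 160/0.269 = 595, and then M* = 704 - 0.793·595 = 232.

N* ≈ 595, M* ≈ 232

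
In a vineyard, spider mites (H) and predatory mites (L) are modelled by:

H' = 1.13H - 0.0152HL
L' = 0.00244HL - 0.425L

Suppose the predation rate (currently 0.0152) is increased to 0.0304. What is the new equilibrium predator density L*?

L* ≈ 37.2

At the interior fixed point, setting dH/dt = 0 with H > 0 fixes L* = (prey growth rate)/(HL coefficient) — independent of the other coefficients.
With the change, L* = 1.13/0.0304 = 37.2; it falls from 74.3.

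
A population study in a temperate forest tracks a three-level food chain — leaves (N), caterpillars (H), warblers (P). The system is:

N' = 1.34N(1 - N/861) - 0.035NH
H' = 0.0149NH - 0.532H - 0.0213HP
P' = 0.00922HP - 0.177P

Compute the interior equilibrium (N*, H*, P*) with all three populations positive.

N* ≈ 429, H* ≈ 19.2, P* ≈ 275

From dP/dt = 0: 0.00922H* = 0.177, so H* = 19.2.
From dN/dt = 0: 1.34(1 - N*/861) = 0.035·19.2, giving N* = 861·(1 - 0.501) = 429.
From dH/dt = 0: 0.0149·429 - 0.532 = 0.0213P*, so P* = 5.86/0.0213 = 275.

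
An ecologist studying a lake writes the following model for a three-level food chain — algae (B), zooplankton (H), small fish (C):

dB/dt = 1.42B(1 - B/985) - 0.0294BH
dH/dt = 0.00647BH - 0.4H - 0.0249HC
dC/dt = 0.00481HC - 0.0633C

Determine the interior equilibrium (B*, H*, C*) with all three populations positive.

B* ≈ 717, H* ≈ 13.2, C* ≈ 170

From dC/dt = 0: 0.00481H* = 0.0633, so H* = 13.2.
From dB/dt = 0: 1.42(1 - B*/985) = 0.0294·13.2, giving B* = 985·(1 - 0.272) = 717.
From dH/dt = 0: 0.00647·717 - 0.4 = 0.0249C*, so C* = 4.24/0.0249 = 170.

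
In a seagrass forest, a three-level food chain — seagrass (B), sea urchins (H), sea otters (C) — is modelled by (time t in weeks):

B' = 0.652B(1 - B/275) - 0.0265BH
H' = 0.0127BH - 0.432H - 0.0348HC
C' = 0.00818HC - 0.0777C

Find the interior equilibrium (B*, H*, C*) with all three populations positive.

From dC/dt = 0: 0.00818H* = 0.0777, so H* = 9.5.
From dB/dt = 0: 0.652(1 - B*/275) = 0.0265·9.5, giving B* = 275·(1 - 0.386) = 169.
From dH/dt = 0: 0.0127·169 - 0.432 = 0.0348C*, so C* = 1.71/0.0348 = 49.2.

B* ≈ 169, H* ≈ 9.5, C* ≈ 49.2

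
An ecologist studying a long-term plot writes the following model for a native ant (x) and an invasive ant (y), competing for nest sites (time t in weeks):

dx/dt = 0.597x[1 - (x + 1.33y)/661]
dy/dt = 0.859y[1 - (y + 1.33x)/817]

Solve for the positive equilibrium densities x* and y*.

x* ≈ 554, y* ≈ 80.8

Setting both brackets to zero gives the nullclines x + 1.33y = 661 and 1.33x + y = 817.
Substituting y = 817 - 1.33x into the first: x(1 - 1.33·1.33) = 661 - 1.33·817.
So x* = -426/-0.769 = 554, and then y* = 817 - 1.33·554 = 80.8.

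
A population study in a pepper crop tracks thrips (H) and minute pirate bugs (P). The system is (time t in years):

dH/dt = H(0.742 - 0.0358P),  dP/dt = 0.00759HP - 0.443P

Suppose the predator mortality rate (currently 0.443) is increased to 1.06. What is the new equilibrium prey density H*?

H* ≈ 140

At the interior fixed point, setting dP/dt = 0 with P > 0 fixes H* = (predator death rate)/(HP coefficient) — independent of the other coefficients.
With the change, H* = 1.06/0.00759 = 140; it rises from 58.4.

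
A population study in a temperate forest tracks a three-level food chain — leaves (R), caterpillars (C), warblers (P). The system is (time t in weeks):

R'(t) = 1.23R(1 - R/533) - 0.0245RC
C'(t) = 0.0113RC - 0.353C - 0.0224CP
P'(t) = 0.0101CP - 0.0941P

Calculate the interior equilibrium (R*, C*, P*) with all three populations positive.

R* ≈ 434, C* ≈ 9.32, P* ≈ 203

From dP/dt = 0: 0.0101C* = 0.0941, so C* = 9.32.
From dR/dt = 0: 1.23(1 - R*/533) = 0.0245·9.32, giving R* = 533·(1 - 0.186) = 434.
From dC/dt = 0: 0.0113·434 - 0.353 = 0.0224P*, so P* = 4.55/0.0224 = 203.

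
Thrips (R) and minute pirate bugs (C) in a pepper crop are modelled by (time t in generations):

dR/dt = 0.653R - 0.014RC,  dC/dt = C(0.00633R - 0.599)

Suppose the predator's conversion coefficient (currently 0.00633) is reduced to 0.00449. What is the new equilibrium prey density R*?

At the interior fixed point, setting dC/dt = 0 with C > 0 fixes R* = (predator death rate)/(RC coefficient) — independent of the other coefficients.
With the change, R* = 0.599/0.00449 = 133; it rises from 94.6.

R* ≈ 133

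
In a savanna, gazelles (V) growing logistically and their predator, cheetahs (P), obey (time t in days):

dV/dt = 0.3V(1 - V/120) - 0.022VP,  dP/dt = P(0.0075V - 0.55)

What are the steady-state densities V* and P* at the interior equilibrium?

From dP/dt = 0 with P > 0: 0.0075V* = 0.55, so V* = 73.3.
Substitute into dV/dt = 0: 0.3(1 - 73.3/120) = 0.022P*.
The bracket is 0.389, giving P* = 0.117/0.022 = 5.3.

V* ≈ 73.3, P* ≈ 5.3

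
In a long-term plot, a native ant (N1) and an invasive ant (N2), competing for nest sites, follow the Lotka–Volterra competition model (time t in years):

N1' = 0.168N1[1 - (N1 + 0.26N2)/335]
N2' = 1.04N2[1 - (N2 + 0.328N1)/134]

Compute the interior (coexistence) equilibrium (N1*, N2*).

N1* ≈ 328, N2* ≈ 26.4

Setting both brackets to zero gives the nullclines N1 + 0.26N2 = 335 and 0.328N1 + N2 = 134.
Substituting N2 = 134 - 0.328N1 into the first: N1(1 - 0.26·0.328) = 335 - 0.26·134.
So N1* = 300/0.915 = 328, and then N2* = 134 - 0.328·328 = 26.4.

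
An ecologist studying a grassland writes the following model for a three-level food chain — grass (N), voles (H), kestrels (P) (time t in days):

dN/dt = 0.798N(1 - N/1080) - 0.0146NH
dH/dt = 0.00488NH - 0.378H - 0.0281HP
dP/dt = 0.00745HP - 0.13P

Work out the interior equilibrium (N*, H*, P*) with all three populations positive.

N* ≈ 735, H* ≈ 17.4, P* ≈ 114

From dP/dt = 0: 0.00745H* = 0.13, so H* = 17.4.
From dN/dt = 0: 0.798(1 - N*/1080) = 0.0146·17.4, giving N* = 1080·(1 - 0.319) = 735.
From dH/dt = 0: 0.00488·735 - 0.378 = 0.0281P*, so P* = 3.21/0.0281 = 114.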